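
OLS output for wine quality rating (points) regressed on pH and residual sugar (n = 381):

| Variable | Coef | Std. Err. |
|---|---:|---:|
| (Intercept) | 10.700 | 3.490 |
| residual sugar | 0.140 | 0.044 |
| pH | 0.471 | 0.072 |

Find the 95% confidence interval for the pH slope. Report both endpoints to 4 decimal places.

(0.3294, 0.6126)

Read off: b = 0.471, SE = 0.072 for pH.
df = n − k − 1 = 381 − 2 − 1 = 378.
t* = t_{0.025, 378} = 1.96626.
Margin = t* × SE = 1.96626 × 0.072 = 0.141571.
CI: 0.471 ± 0.141571 → (0.3294, 0.6126).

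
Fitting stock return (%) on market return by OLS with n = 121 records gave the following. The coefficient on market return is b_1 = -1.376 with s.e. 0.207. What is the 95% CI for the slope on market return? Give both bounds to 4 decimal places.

df = n − 2 = 121 − 2 = 119.
t* = t_{0.025, 119} = 1.9801.
Margin = t* × SE = 1.9801 × 0.207 = 0.409881.
CI: -1.376 ± 0.409881 → (-1.7859, -0.9661).
With 95% confidence, each one-unit increase in market return is associated with a change of between -1.7859 and -0.9661 % in stock return.

(-1.7859, -0.9661)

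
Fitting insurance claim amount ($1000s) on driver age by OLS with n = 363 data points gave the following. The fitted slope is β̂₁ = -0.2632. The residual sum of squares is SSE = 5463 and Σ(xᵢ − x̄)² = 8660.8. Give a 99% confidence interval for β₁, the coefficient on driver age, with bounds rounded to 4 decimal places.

(-0.3714, -0.1550)

MSE = SSE/(n − 2) = 5463/361 = 15.133.
SE(β̂₁) = √(MSE/Sₓₓ) = √(15.133/8660.8) = 0.0418006.
df = n − 2 = 361.
t* = t_{0.005, 361} = 2.589517.
Margin = t* × SE = 2.589517 × 0.0418006 = 0.108243.
CI: -0.2632 ± 0.108243 → (-0.3714, -0.1550).
With 99% confidence, each one-unit increase in driver age is associated with a change of between -0.3714 and -0.1550 $1000s in insurance claim amount.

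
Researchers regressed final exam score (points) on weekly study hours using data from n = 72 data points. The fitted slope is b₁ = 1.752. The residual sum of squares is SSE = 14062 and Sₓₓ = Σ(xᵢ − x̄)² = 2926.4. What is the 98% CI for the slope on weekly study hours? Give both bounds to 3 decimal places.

(1.128, 2.376)

MSE = SSE/(n − 2) = 14062/70 = 200.886.
SE(b₁) = √(MSE/Sₓₓ) = √(200.886/2926.4) = 0.262004.
df = n − 2 = 70.
t* = t_{0.01, 70} = 2.380807.
Margin = t* × SE = 2.380807 × 0.262004 = 0.62378.
CI: 1.752 ± 0.62378 → (1.128, 2.376).
With 98% confidence, each one-unit increase in weekly study hours is associated with a change of between 1.128 and 2.376 points in final exam score.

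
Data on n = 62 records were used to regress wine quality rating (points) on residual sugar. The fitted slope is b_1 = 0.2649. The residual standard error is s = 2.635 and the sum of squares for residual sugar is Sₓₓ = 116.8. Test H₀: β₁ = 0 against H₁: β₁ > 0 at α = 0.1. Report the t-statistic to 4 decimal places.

SE(b_1) = s/√Sₓₓ = 2.635/√116.8 = 0.243814.
t = 0.2649 / 0.243814 = 1.0865.
df = n − 2 = 60.
One-sided p ≈ 0.1408, which is ≥ 0.1, so fail to reject H₀.
The data do not give significant evidence that the true slope on residual sugar is positive.

t = 1.0865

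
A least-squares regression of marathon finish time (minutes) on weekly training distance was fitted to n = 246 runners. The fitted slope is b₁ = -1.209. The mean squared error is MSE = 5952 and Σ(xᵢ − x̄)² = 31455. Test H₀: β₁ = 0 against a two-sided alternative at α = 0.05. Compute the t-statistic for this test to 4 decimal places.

t = -2.7793

SE(b₁) = √(MSE/Sₓₓ) = √(5952/31455) = 0.434997.
t = -1.209 / 0.434997 = -2.7793.
df = n − 2 = 244.
Two-sided p ≈ 0.0059, which is < 0.05, so reject H₀.
There is evidence that weekly training distance is associated with marathon finish time.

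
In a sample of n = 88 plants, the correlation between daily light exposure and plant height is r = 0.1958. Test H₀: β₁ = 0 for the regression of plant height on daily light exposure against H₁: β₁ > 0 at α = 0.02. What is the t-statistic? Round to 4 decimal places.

t = 1.8516

t = r·√(n − 2)/√(1 − r²) = 0.1958·√86/√0.961662 = 1.8516.
df = n − 2 = 86.
One-sided p ≈ 0.0338, which is ≥ 0.02, so fail to reject H₀.
The data do not give significant evidence of a linear association between daily light exposure and plant height.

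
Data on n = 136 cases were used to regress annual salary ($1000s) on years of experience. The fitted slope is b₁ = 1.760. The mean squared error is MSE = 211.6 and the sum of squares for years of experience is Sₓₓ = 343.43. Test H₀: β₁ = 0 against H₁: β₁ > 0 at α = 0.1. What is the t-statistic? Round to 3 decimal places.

t = 2.242

SE(b₁) = √(MSE/Sₓₓ) = √(211.6/343.43) = 0.784944.
t = 1.760 / 0.784944 = 2.242.
df = n − 2 = 134.
One-sided p ≈ 0.0133, which is < 0.1, so reject H₀.
There is evidence that the true slope on years of experience is positive.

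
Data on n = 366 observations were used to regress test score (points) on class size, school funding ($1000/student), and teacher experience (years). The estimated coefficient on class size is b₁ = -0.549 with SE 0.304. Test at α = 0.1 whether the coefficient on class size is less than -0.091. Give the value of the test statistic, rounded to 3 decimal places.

H₀: β₁ = -0.091 vs H₁: β₁ < -0.091.
t = (b₁ − β₁⁰)/SE = (-0.549 − (-0.091)) / 0.304 = -1.507.
df = n − k − 1 = 366 − 3 − 1 = 362.
One-sided p ≈ 0.0664, which is < 0.1, so reject H₀.
There is evidence that the true slope on class size is below -0.091 points per unit, holding the other predictors fixed.

t = -1.507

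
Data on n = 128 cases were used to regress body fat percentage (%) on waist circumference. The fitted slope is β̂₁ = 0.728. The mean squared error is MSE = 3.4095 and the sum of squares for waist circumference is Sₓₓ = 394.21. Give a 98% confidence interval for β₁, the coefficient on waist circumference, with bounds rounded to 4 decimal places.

SE(β̂₁) = √(MSE/Sₓₓ) = √(3.4095/394.21) = 0.0929997.
df = n − 2 = 126.
t* = t_{0.01, 126} = 2.356307.
Margin = t* × SE = 2.356307 × 0.0929997 = 0.219136.
CI: 0.728 ± 0.219136 → (0.5089, 0.9471).
With 98% confidence, each one-unit increase in waist circumference is associated with a change of between 0.5089 and 0.9471 % in body fat percentage.

(0.5089, 0.9471)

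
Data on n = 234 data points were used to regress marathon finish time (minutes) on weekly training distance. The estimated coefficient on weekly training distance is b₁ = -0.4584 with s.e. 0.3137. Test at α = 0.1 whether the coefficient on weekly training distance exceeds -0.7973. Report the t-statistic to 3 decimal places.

H₀: β₁ = -0.7973 vs H₁: β₁ > -0.7973.
t = (b₁ − β₁⁰)/SE = (-0.4584 − (-0.7973)) / 0.3137 = 1.080.
df = n − 2 = 234 − 2 = 232.
One-sided p ≈ 0.1406, which is ≥ 0.1, so fail to reject H₀.
The data do not give significant evidence that the true slope on weekly training distance exceeds -0.7973 minutes per unit.

t = 1.080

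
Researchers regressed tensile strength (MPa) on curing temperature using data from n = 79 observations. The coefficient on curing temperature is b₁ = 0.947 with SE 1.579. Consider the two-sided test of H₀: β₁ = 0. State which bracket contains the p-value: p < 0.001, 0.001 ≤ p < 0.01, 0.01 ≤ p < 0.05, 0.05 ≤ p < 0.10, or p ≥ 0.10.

t = 0.947 / 1.579 = 0.600.
df = n − 2 = 79 − 2 = 77.
Two-sided p = 2·P(T_{77} > |t|) ≈ 0.5504.
So p ≥ 0.10.

p ≥ 0.10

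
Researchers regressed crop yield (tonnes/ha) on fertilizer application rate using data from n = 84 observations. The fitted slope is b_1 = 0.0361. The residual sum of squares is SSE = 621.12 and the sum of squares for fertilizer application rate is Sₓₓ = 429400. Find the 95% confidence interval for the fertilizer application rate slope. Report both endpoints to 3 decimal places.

(0.028, 0.044)

MSE = SSE/(n − 2) = 621.12/82 = 7.57463.
SE(b_1) = √(MSE/Sₓₓ) = √(7.57463/429400) = 0.00420001.
df = n − 2 = 82.
t* = t_{0.025, 82} = 1.989319.
Margin = t* × SE = 1.989319 × 0.00420001 = 0.00836.
CI: 0.0361 ± 0.00836 → (0.028, 0.044).
With 95% confidence, each one-unit increase in fertilizer application rate is associated with a change of between 0.028 and 0.044 tonnes/ha in crop yield.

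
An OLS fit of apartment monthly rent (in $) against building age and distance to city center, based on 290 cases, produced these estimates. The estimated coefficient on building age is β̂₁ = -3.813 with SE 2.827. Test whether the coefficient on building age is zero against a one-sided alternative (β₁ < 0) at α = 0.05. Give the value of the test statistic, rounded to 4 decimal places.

t = -1.3488

H₀: β₁ = 0 vs H₁: β₁ < 0.
t = (β̂₁ − β₁⁰)/SE = -3.813 / 2.827 = -1.3488.
df = n − k − 1 = 290 − 2 − 1 = 287.
One-sided p ≈ 0.0892, which is ≥ 0.05, so fail to reject H₀.
The data do not give significant evidence that the true slope on building age is negative, holding the other predictors fixed.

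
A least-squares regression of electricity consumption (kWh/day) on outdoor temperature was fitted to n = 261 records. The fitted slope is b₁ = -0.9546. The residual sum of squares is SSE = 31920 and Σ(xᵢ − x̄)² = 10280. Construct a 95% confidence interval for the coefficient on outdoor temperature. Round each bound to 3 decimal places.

MSE = SSE/(n − 2) = 31920/259 = 123.243.
SE(b₁) = √(MSE/Sₓₓ) = √(123.243/10280) = 0.109493.
df = n − 2 = 259.
t* = t_{0.025, 259} = 1.969166.
Margin = t* × SE = 1.969166 × 0.109493 = 0.21561.
CI: -0.9546 ± 0.21561 → (-1.170, -0.739).
With 95% confidence, each one-unit increase in outdoor temperature is associated with a change of between -1.170 and -0.739 kWh/day in electricity consumption.

(-1.170, -0.739)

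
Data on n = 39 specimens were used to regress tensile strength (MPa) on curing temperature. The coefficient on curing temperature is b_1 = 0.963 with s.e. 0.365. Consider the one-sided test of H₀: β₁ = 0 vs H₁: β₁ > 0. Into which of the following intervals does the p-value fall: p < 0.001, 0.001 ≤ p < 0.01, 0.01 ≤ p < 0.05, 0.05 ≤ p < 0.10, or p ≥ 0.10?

t = 0.963 / 0.365 = 2.638.
df = n − 2 = 39 − 2 = 37.
One-sided p = P(T_{37} > t) ≈ 0.0061.
So 0.001 ≤ p < 0.01.

0.001 ≤ p < 0.01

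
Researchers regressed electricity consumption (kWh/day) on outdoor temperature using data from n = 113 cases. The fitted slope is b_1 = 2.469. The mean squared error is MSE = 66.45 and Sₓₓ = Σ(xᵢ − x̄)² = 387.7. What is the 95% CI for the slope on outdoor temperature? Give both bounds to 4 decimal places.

SE(b_1) = √(MSE/Sₓₓ) = √(66.45/387.7) = 0.413999.
df = n − 2 = 111.
t* = t_{0.025, 111} = 1.981567.
Margin = t* × SE = 1.981567 × 0.413999 = 0.820367.
CI: 2.469 ± 0.820367 → (1.6486, 3.2894).
With 95% confidence, each one-unit increase in outdoor temperature is associated with a change of between 1.6486 and 3.2894 kWh/day in electricity consumption.

(1.6486, 3.2894)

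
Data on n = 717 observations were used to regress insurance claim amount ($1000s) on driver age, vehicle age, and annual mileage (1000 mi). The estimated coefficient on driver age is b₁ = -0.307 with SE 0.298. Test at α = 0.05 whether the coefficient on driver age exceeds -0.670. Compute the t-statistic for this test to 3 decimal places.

H₀: β₁ = -0.670 vs H₁: β₁ > -0.670.
t = (b₁ − β₁⁰)/SE = (-0.307 − (-0.670)) / 0.298 = 1.218.
df = n − k − 1 = 717 − 3 − 1 = 713.
One-sided p ≈ 0.1118, which is ≥ 0.05, so fail to reject H₀.
The data do not give significant evidence that the true slope on driver age exceeds -0.670 $1000s per unit, holding the other predictors fixed.

t = 1.218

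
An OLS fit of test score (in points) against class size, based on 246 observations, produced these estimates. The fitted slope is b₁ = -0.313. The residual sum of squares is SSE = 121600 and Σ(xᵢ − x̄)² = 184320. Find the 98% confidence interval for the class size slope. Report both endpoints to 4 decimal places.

MSE = SSE/(n − 2) = 121600/244 = 498.361.
SE(b₁) = √(MSE/Sₓₓ) = √(498.361/184320) = 0.0519979.
df = n − 2 = 244.
t* = t_{0.01, 244} = 2.341728.
Margin = t* × SE = 2.341728 × 0.0519979 = 0.121765.
CI: -0.313 ± 0.121765 → (-0.4348, -0.1912).
With 98% confidence, each one-unit increase in class size is associated with a change of between -0.4348 and -0.1912 points in test score.

(-0.4348, -0.1912)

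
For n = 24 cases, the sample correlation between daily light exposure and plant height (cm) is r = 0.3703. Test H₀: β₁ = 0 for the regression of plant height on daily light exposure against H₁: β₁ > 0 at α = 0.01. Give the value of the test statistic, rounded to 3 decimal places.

t = r·√(n − 2)/√(1 − r²) = 0.3703·√22/√0.862878 = 1.870.
df = n − 2 = 22.
One-sided p ≈ 0.0374, which is ≥ 0.01, so fail to reject H₀.
The data do not give significant evidence of a linear association between daily light exposure and plant height.

t = 1.870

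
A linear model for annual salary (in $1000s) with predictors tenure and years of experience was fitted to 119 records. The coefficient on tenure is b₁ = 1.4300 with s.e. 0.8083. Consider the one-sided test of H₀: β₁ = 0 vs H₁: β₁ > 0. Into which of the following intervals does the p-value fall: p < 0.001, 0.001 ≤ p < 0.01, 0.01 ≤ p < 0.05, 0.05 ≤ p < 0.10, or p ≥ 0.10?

t = 1.4300 / 0.8083 = 1.769.
df = n − k − 1 = 119 − 2 − 1 = 116.
One-sided p = P(T_{116} > t) ≈ 0.0397.
So 0.01 ≤ p < 0.05.

0.01 ≤ p < 0.05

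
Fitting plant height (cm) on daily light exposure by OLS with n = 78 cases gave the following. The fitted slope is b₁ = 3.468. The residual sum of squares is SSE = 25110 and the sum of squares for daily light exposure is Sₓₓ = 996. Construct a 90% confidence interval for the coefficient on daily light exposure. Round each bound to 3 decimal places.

(2.509, 4.427)

MSE = SSE/(n − 2) = 25110/76 = 330.395.
SE(b₁) = √(MSE/Sₓₓ) = √(330.395/996) = 0.575953.
df = n − 2 = 76.
t* = t_{0.05, 76} = 1.665151.
Margin = t* × SE = 1.665151 × 0.575953 = 0.95905.
CI: 3.468 ± 0.95905 → (2.509, 4.427).
With 90% confidence, each one-unit increase in daily light exposure is associated with a change of between 2.509 and 4.427 cm in plant height.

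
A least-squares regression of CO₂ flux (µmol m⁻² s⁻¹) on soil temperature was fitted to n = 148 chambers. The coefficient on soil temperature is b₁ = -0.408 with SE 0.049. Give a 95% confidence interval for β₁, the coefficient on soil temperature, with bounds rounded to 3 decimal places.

df = n − 2 = 148 − 2 = 146.
t* = t_{0.025, 146} = 1.976346.
Margin = t* × SE = 1.976346 × 0.049 = 0.09684.
CI: -0.408 ± 0.09684 → (-0.505, -0.311).
With 95% confidence, each one-unit increase in soil temperature is associated with a change of between -0.505 and -0.311 µmol m⁻² s⁻¹ in CO₂ flux.

(-0.505, -0.311)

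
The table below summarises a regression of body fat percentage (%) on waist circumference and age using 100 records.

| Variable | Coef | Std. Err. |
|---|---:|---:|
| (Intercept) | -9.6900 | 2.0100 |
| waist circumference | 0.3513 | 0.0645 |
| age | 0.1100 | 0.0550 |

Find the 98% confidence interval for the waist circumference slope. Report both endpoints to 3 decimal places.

(0.199, 0.504)

Read off: b = 0.3513, SE = 0.0645 for waist circumference.
df = n − k − 1 = 100 − 2 − 1 = 97.
t* = t_{0.01, 97} = 2.365407.
Margin = t* × SE = 2.365407 × 0.0645 = 0.15257.
CI: 0.3513 ± 0.15257 → (0.199, 0.504).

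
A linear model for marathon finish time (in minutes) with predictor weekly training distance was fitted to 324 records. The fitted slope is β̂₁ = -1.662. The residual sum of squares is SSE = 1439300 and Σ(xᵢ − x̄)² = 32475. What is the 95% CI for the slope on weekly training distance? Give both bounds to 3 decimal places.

(-2.392, -0.932)

MSE = SSE/(n − 2) = 1439300/322 = 4469.88.
SE(β̂₁) = √(MSE/Sₓₓ) = √(4469.88/32475) = 0.370999.
df = n − 2 = 322.
t* = t_{0.025, 322} = 1.967359.
Margin = t* × SE = 1.967359 × 0.370999 = 0.72989.
CI: -1.662 ± 0.72989 → (-2.392, -0.932).
With 95% confidence, each one-unit increase in weekly training distance is associated with a change of between -2.392 and -0.932 minutes in marathon finish time.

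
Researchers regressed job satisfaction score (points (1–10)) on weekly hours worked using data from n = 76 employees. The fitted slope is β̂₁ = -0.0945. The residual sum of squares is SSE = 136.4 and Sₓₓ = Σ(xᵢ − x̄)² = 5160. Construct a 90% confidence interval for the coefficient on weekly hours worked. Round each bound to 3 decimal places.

(-0.126, -0.063)

MSE = SSE/(n − 2) = 136.4/74 = 1.84324.
SE(β̂₁) = √(MSE/Sₓₓ) = √(1.84324/5160) = 0.0189002.
df = n − 2 = 74.
t* = t_{0.05, 74} = 1.665707.
Margin = t* × SE = 1.665707 × 0.0189002 = 0.03148.
CI: -0.0945 ± 0.03148 → (-0.126, -0.063).
With 90% confidence, each one-unit increase in weekly hours worked is associated with a change of between -0.126 and -0.063 points (1–10) in job satisfaction score.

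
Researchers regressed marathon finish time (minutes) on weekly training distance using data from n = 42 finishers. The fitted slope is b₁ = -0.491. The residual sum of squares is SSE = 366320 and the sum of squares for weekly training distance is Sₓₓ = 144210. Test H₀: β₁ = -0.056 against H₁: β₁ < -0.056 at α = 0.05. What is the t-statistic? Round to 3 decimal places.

MSE = SSE/(n − 2) = 366320/40 = 9158.
SE(b₁) = √(MSE/Sₓₓ) = √(9158/144210) = 0.252001.
t = (-0.491 − (-0.056)) / 0.252001 = -1.726.
df = n − 2 = 40.
One-sided p ≈ 0.0460, which is < 0.05, so reject H₀.
There is evidence that the true slope on weekly training distance is below -0.056 minutes per unit.

t = -1.726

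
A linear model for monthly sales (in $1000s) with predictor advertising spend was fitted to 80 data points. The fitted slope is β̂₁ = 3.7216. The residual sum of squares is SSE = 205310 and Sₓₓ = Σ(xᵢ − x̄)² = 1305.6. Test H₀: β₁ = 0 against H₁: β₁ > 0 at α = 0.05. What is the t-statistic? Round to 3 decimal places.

MSE = SSE/(n − 2) = 205310/78 = 2632.18.
SE(β̂₁) = √(MSE/Sₓₓ) = √(2632.18/1305.6) = 1.41988.
t = 3.7216 / 1.41988 = 2.621.
df = n − 2 = 78.
One-sided p ≈ 0.0053, which is < 0.05, so reject H₀.
There is evidence that the true slope on advertising spend is positive.

t = 2.621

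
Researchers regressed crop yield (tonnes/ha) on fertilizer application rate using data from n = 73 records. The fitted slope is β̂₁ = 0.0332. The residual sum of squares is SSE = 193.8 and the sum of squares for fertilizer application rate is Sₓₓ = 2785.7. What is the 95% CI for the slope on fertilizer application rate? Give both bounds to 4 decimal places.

MSE = SSE/(n − 2) = 193.8/71 = 2.72958.
SE(β̂₁) = √(MSE/Sₓₓ) = √(2.72958/2785.7) = 0.0313026.
df = n − 2 = 71.
t* = t_{0.025, 71} = 1.993943.
Margin = t* × SE = 1.993943 × 0.0313026 = 0.062416.
CI: 0.0332 ± 0.062416 → (-0.0292, 0.0956).
With 95% confidence, each one-unit increase in fertilizer application rate is associated with a change of between -0.0292 and 0.0956 tonnes/ha in crop yield.

(-0.0292, 0.0956)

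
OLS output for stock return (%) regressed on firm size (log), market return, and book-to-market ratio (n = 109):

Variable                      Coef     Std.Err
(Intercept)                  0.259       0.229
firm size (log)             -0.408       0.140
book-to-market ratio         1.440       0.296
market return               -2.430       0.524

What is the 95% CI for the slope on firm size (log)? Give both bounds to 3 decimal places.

(-0.686, -0.130)

Read off: b = -0.408, SE = 0.140 for firm size (log).
df = n − k − 1 = 109 − 3 − 1 = 105.
t* = t_{0.025, 105} = 1.982815.
Margin = t* × SE = 1.982815 × 0.140 = 0.27759.
CI: -0.408 ± 0.27759 → (-0.686, -0.130).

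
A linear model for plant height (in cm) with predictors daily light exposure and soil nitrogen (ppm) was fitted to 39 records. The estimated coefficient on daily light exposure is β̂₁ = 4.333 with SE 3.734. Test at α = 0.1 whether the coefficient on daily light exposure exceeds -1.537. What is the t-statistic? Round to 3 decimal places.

t = 1.572

H₀: β₁ = -1.537 vs H₁: β₁ > -1.537.
t = (β̂₁ − β₁⁰)/SE = (4.333 − (-1.537)) / 3.734 = 1.572.
df = n − k − 1 = 39 − 2 − 1 = 36.
One-sided p ≈ 0.0623, which is < 0.1, so reject H₀.
There is evidence that the true slope on daily light exposure exceeds -1.537 cm per unit, holding the other predictors fixed.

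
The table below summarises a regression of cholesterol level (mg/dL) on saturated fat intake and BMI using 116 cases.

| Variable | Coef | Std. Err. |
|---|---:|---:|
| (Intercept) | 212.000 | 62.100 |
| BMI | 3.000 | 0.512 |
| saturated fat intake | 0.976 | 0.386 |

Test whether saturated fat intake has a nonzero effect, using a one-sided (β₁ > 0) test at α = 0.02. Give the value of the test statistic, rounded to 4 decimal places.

t = 2.5285

Read off: b = 0.976, SE = 0.386 for saturated fat intake.
H₀: β₁ = 0 vs H₁: β₁ > 0.
t = 0.976 / 0.386 = 2.5285.
df = n − k − 1 = 116 − 2 − 1 = 113.
One-sided p ≈ 0.0064, which is < 0.02, so reject H₀.
There is evidence that the true slope on saturated fat intake is positive, holding the other predictors fixed.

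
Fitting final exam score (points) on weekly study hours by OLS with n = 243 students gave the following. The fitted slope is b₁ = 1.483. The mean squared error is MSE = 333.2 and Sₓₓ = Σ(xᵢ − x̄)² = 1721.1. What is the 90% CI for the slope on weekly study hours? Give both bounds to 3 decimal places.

(0.756, 2.210)

SE(b₁) = √(MSE/Sₓₓ) = √(333.2/1721.1) = 0.439997.
df = n − 2 = 241.
t* = t_{0.05, 241} = 1.651201.
Margin = t* × SE = 1.651201 × 0.439997 = 0.72652.
CI: 1.483 ± 0.72652 → (0.756, 2.210).
With 90% confidence, each one-unit increase in weekly study hours is associated with a change of between 0.756 and 2.210 points in final exam score.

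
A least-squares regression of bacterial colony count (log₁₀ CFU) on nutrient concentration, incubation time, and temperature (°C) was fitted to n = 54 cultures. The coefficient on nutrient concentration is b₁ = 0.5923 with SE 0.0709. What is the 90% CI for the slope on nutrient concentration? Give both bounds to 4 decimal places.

df = n − k − 1 = 54 − 3 − 1 = 50.
t* = t_{0.05, 50} = 1.675905.
Margin = t* × SE = 1.675905 × 0.0709 = 0.118822.
CI: 0.5923 ± 0.118822 → (0.4735, 0.7111).
With 90% confidence, each one-unit increase in nutrient concentration is associated with a change of between 0.4735 and 0.7111 log₁₀ CFU in bacterial colony count, holding the other predictors fixed.

(0.4735, 0.7111)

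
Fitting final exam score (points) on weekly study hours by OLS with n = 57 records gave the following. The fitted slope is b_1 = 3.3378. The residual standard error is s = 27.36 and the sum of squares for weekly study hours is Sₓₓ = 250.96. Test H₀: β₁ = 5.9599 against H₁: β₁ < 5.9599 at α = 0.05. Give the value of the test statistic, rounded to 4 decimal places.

t = -1.5182

SE(b_1) = s/√Sₓₓ = 27.36/√250.96 = 1.72709.
t = (3.3378 − 5.9599) / 1.72709 = -1.5182.
df = n − 2 = 55.
One-sided p ≈ 0.0673, which is ≥ 0.05, so fail to reject H₀.
The data do not give significant evidence that the true slope on weekly study hours is below 5.9599 points per unit.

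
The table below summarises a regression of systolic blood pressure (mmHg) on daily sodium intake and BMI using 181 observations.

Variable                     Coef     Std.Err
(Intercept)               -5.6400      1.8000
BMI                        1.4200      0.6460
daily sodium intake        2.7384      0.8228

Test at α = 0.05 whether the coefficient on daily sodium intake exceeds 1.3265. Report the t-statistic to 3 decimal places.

t = 1.716

Read off: b = 2.7384, SE = 0.8228 for daily sodium intake.
H₀: β₁ = 1.3265 vs H₁: β₁ > 1.3265.
t = (2.7384 − 1.3265) / 0.8228 = 1.716.
df = n − k − 1 = 181 − 2 − 1 = 178.
One-sided p ≈ 0.0440, which is < 0.05, so reject H₀.
There is evidence that the true slope on daily sodium intake exceeds 1.3265 mmHg per unit, holding the other predictors fixed.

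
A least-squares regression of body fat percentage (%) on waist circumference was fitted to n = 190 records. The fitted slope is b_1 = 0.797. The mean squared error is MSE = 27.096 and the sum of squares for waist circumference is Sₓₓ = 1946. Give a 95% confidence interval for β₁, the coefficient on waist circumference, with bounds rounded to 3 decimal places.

(0.564, 1.030)

SE(b_1) = √(MSE/Sₓₓ) = √(27.096/1946) = 0.118.
df = n − 2 = 188.
t* = t_{0.025, 188} = 1.972663.
Margin = t* × SE = 1.972663 × 0.118 = 0.23277.
CI: 0.797 ± 0.23277 → (0.564, 1.030).
With 95% confidence, each one-unit increase in waist circumference is associated with a change of between 0.564 and 1.030 % in body fat percentage.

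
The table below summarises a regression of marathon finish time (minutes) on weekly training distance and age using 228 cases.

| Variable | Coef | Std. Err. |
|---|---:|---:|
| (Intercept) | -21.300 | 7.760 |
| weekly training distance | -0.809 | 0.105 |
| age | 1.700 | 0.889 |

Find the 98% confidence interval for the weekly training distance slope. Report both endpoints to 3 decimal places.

Read off: b = -0.809, SE = 0.105 for weekly training distance.
df = n − k − 1 = 228 − 2 − 1 = 225.
t* = t_{0.01, 225} = 2.343035.
Margin = t* × SE = 2.343035 × 0.105 = 0.24602.
CI: -0.809 ± 0.24602 → (-1.055, -0.563).

(-1.055, -0.563)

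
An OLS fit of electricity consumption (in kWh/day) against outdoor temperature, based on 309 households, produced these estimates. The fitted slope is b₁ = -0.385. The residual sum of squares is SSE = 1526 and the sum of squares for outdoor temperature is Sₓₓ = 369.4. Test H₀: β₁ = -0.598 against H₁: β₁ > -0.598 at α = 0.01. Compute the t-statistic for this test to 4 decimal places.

t = 1.8362

MSE = SSE/(n − 2) = 1526/307 = 4.97068.
SE(b₁) = √(MSE/Sₓₓ) = √(4.97068/369.4) = 0.116.
t = (-0.385 − (-0.598)) / 0.116 = 1.8362.
df = n − 2 = 307.
One-sided p ≈ 0.0336, which is ≥ 0.01, so fail to reject H₀.
The data do not give significant evidence that the true slope on outdoor temperature exceeds -0.598 kWh/day per unit.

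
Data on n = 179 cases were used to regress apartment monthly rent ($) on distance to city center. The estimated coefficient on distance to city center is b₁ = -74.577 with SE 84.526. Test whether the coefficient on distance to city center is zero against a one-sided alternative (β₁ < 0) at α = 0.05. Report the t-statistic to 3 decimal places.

t = -0.882

H₀: β₁ = 0 vs H₁: β₁ < 0.
t = (b₁ − β₁⁰)/SE = -74.577 / 84.526 = -0.882.
df = n − 2 = 179 − 2 = 177.
One-sided p ≈ 0.1894, which is ≥ 0.05, so fail to reject H₀.
The data do not give significant evidence that the true slope on distance to city center is negative.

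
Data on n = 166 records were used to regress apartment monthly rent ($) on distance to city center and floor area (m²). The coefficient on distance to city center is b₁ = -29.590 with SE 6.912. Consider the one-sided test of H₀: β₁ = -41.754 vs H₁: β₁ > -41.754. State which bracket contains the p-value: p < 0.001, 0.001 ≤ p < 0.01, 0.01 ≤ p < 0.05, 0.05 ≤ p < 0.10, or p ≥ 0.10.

t = (-29.590 − (-41.754)) / 6.912 = 1.760.
df = n − k − 1 = 166 − 2 − 1 = 163.
One-sided p = P(T_{163} > t) ≈ 0.0402.
So 0.01 ≤ p < 0.05.

0.01 ≤ p < 0.05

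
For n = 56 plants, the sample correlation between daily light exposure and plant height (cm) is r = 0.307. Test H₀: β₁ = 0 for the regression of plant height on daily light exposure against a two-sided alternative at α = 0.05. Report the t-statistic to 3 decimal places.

t = 2.370

t = r·√(n − 2)/√(1 − r²) = 0.307·√54/√0.905751 = 2.370.
df = n − 2 = 54.
Two-sided p ≈ 0.0214, which is < 0.05, so reject H₀.
There is evidence of a linear association between daily light exposure and plant height.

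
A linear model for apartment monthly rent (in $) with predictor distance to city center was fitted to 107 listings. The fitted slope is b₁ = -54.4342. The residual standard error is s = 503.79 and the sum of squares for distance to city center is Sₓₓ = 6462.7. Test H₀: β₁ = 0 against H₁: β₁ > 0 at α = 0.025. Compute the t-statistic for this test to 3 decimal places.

SE(b₁) = s/√Sₓₓ = 503.79/√6462.7 = 6.26675.
t = -54.4342 / 6.26675 = -8.686.
df = n − 2 = 105.
One-sided p ≈ 1.0000, which is ≥ 0.025, so fail to reject H₀.
The data do not give significant evidence that the true slope on distance to city center is positive.

t = -8.686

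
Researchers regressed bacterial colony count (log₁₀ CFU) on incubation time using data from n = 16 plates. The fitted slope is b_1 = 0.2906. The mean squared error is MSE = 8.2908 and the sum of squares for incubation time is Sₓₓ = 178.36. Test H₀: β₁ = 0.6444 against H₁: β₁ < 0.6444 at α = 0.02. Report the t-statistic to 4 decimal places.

SE(b_1) = √(MSE/Sₓₓ) = √(8.2908/178.36) = 0.2156.
t = (0.2906 − 0.6444) / 0.2156 = -1.6410.
df = n − 2 = 14.
One-sided p ≈ 0.0615, which is ≥ 0.02, so fail to reject H₀.
The data do not give significant evidence that the true slope on incubation time is below 0.6444 log₁₀ CFU per unit.

t = -1.6410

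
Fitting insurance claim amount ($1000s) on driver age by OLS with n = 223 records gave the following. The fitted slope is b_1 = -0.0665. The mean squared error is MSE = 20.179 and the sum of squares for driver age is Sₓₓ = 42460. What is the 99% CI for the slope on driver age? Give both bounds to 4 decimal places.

SE(b_1) = √(MSE/Sₓₓ) = √(20.179/42460) = 0.0218002.
df = n − 2 = 221.
t* = t_{0.005, 221} = 2.598258.
Margin = t* × SE = 2.598258 × 0.0218002 = 0.056642.
CI: -0.0665 ± 0.056642 → (-0.1231, -0.0099).
With 99% confidence, each one-unit increase in driver age is associated with a change of between -0.1231 and -0.0099 $1000s in insurance claim amount.

(-0.1231, -0.0099)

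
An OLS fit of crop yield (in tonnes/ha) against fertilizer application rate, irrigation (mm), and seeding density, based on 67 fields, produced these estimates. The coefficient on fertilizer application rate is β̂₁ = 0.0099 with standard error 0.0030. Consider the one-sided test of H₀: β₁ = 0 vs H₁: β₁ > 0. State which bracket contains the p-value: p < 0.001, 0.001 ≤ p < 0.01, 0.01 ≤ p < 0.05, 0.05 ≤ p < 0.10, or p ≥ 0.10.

p < 0.001

t = 0.0099 / 0.0030 = 3.300.
df = n − k − 1 = 67 − 3 − 1 = 63.
One-sided p = P(T_{63} > t) ≈ 0.0008.
So p < 0.001.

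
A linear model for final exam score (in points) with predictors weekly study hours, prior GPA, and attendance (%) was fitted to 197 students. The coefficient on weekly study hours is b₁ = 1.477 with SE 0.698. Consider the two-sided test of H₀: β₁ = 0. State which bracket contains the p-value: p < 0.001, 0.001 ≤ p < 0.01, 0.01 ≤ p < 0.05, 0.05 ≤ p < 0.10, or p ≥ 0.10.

t = 1.477 / 0.698 = 2.116.
df = n − k − 1 = 197 − 3 − 1 = 193.
Two-sided p = 2·P(T_{193} > |t|) ≈ 0.0356.
So 0.01 ≤ p < 0.05.

0.01 ≤ p < 0.05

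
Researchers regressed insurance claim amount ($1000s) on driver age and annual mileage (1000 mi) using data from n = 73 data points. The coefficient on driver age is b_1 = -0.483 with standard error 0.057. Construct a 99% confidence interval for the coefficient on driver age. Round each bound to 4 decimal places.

(-0.6339, -0.3321)

df = n − k − 1 = 73 − 2 − 1 = 70.
t* = t_{0.005, 70} = 2.647905.
Margin = t* × SE = 2.647905 × 0.057 = 0.150931.
CI: -0.483 ± 0.150931 → (-0.6339, -0.3321).
With 99% confidence, each one-unit increase in driver age is associated with a change of between -0.6339 and -0.3321 $1000s in insurance claim amount, holding the other predictors fixed.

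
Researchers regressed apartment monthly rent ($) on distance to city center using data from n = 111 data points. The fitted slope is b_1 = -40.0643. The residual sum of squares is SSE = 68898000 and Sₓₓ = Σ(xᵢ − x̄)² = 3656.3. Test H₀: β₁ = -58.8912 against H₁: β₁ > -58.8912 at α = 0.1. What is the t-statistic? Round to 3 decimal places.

t = 1.432

MSE = SSE/(n − 2) = 68898000/109 = 632092.
SE(b_1) = √(MSE/Sₓₓ) = √(632092/3656.3) = 13.1483.
t = (-40.0643 − (-58.8912)) / 13.1483 = 1.432.
df = n − 2 = 109.
One-sided p ≈ 0.0775, which is < 0.1, so reject H₀.
There is evidence that the true slope on distance to city center exceeds -58.8912 $ per unit.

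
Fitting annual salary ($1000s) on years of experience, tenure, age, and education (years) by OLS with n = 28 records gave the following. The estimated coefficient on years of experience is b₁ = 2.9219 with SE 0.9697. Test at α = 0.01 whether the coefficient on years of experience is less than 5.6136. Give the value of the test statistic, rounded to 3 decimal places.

t = -2.776

H₀: β₁ = 5.6136 vs H₁: β₁ < 5.6136.
t = (b₁ − β₁⁰)/SE = (2.9219 − 5.6136) / 0.9697 = -2.776.
df = n − k − 1 = 28 − 4 − 1 = 23.
One-sided p ≈ 0.0054, which is < 0.01, so reject H₀.
There is evidence that the true slope on years of experience is below 5.6136 $1000s per unit, holding the other predictors fixed.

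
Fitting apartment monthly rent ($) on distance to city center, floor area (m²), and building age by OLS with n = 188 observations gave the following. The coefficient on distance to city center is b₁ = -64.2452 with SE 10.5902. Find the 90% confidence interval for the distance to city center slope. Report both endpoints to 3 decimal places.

df = n − k − 1 = 188 − 3 − 1 = 184.
t* = t_{0.05, 184} = 1.653177.
Margin = t* × SE = 1.653177 × 10.5902 = 17.50748.
CI: -64.2452 ± 17.50748 → (-81.753, -46.738).
With 90% confidence, each one-unit increase in distance to city center is associated with a change of between -81.753 and -46.738 $ in apartment monthly rent, holding the other predictors fixed.

(-81.753, -46.738)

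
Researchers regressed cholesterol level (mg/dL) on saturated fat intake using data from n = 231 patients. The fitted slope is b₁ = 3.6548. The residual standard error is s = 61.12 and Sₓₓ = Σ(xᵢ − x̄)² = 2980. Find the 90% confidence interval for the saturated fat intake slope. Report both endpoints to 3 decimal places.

SE(b₁) = s/√Sₓₓ = 61.12/√2980 = 1.11963.
df = n − 2 = 229.
t* = t_{0.05, 229} = 1.651535.
Margin = t* × SE = 1.651535 × 1.11963 = 1.84911.
CI: 3.6548 ± 1.84911 → (1.806, 5.504).
With 90% confidence, each one-unit increase in saturated fat intake is associated with a change of between 1.806 and 5.504 mg/dL in cholesterol level.

(1.806, 5.504)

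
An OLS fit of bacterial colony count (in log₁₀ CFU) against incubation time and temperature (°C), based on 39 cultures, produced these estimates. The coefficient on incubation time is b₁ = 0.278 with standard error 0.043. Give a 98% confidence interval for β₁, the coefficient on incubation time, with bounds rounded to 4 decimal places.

(0.1733, 0.3827)

df = n − k − 1 = 39 − 2 − 1 = 36.
t* = t_{0.01, 36} = 2.434494.
Margin = t* × SE = 2.434494 × 0.043 = 0.104683.
CI: 0.278 ± 0.104683 → (0.1733, 0.3827).
With 98% confidence, each one-unit increase in incubation time is associated with a change of between 0.1733 and 0.3827 log₁₀ CFU in bacterial colony count, holding the other predictors fixed.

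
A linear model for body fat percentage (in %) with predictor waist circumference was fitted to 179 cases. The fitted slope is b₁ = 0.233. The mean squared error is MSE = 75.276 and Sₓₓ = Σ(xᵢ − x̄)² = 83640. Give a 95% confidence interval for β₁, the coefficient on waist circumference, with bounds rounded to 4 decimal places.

(0.1738, 0.2922)

SE(b₁) = √(MSE/Sₓₓ) = √(75.276/83640) = 0.03.
df = n − 2 = 177.
t* = t_{0.025, 177} = 1.973457.
Margin = t* × SE = 1.973457 × 0.03 = 0.059204.
CI: 0.233 ± 0.059204 → (0.1738, 0.2922).
With 95% confidence, each one-unit increase in waist circumference is associated with a change of between 0.1738 and 0.2922 % in body fat percentage.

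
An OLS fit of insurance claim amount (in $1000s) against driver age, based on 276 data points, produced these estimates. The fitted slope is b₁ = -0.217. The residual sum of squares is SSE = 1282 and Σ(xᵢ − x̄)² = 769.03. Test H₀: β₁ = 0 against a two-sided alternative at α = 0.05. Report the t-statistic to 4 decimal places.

MSE = SSE/(n − 2) = 1282/274 = 4.67883.
SE(b₁) = √(MSE/Sₓₓ) = √(4.67883/769.03) = 0.0780004.
t = -0.217 / 0.0780004 = -2.7820.
df = n − 2 = 274.
Two-sided p ≈ 0.0058, which is < 0.05, so reject H₀.
There is evidence that driver age is associated with insurance claim amount.

t = -2.7820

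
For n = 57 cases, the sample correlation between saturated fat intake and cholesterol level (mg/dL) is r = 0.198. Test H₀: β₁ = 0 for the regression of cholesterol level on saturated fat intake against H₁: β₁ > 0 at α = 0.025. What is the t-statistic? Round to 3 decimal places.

t = 1.498

t = r·√(n − 2)/√(1 − r²) = 0.198·√55/√0.960796 = 1.498.
df = n − 2 = 55.
One-sided p ≈ 0.0699, which is ≥ 0.025, so fail to reject H₀.
The data do not give significant evidence of a linear association between saturated fat intake and cholesterol level.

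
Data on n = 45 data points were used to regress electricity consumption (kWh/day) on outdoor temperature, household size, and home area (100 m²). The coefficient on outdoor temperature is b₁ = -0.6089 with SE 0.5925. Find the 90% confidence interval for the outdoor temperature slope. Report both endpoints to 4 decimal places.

df = n − k − 1 = 45 − 3 − 1 = 41.
t* = t_{0.05, 41} = 1.682878.
Margin = t* × SE = 1.682878 × 0.5925 = 0.997105.
CI: -0.6089 ± 0.997105 → (-1.6060, 0.3882).
With 90% confidence, each one-unit increase in outdoor temperature is associated with a change of between -1.6060 and 0.3882 kWh/day in electricity consumption, holding the other predictors fixed.

(-1.6060, 0.3882)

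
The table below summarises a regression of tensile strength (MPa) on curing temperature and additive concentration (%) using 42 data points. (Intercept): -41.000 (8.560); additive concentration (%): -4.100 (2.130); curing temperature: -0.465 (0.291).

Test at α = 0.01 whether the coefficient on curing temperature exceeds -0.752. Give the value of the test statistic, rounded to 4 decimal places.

Read off: b = -0.465, SE = 0.291 for curing temperature.
H₀: β₁ = -0.752 vs H₁: β₁ > -0.752.
t = (-0.465 − (-0.752)) / 0.291 = 0.9863.
df = n − k − 1 = 42 − 2 − 1 = 39.
One-sided p ≈ 0.1650, which is ≥ 0.01, so fail to reject H₀.
The data do not give significant evidence that the true slope on curing temperature exceeds -0.752 MPa per unit, holding the other predictors fixed.

t = 0.9863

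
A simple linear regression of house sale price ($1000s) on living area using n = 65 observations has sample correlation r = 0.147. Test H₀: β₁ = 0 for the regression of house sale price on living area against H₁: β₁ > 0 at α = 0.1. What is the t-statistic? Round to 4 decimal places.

t = 1.1796

t = r·√(n − 2)/√(1 − r²) = 0.147·√63/√0.978391 = 1.1796.
df = n − 2 = 63.
One-sided p ≈ 0.1213, which is ≥ 0.1, so fail to reject H₀.
The data do not give significant evidence of a linear association between living area and house sale price.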